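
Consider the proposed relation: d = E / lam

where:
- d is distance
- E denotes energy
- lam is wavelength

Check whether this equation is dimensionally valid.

No

d (distance) has dimensions [L].
E (energy) has dimensions [L^2 M T^-2].
lam (wavelength) has dimensions [L].

Left side: [L]
Right side: [L M T^-2]

The two sides have different dimensions, so the equation is NOT dimensionally consistent.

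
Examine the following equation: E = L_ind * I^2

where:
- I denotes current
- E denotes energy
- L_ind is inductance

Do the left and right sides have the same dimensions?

Yes

I (current) has dimensions [I].
E (energy) has dimensions [L^2 M T^-2].
L_ind (inductance) has dimensions [I^-2 L^2 M T^-2].

Left side: [L^2 M T^-2]
Right side: [L^2 M T^-2]

Both sides have the same dimensions, so the equation is dimensionally consistent.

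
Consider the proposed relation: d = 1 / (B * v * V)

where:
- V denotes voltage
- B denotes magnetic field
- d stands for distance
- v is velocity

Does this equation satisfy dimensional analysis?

No

V (voltage) has dimensions [I^-1 L^2 M T^-3].
B (magnetic field) has dimensions [I^-1 M T^-2].
d (distance) has dimensions [L].
v (velocity) has dimensions [L T^-1].

Left side: [L]
Right side: [I^2 L^-3 M^-2 T^6]

The two sides have different dimensions, so the equation is NOT dimensionally consistent.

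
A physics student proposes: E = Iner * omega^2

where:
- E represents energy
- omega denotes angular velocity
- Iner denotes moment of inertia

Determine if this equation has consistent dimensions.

Yes

E (energy) has dimensions [L^2 M T^-2].
omega (angular velocity) has dimensions [T^-1].
Iner (moment of inertia) has dimensions [L^2 M].

Left side: [L^2 M T^-2]
Right side: [L^2 M T^-2]

Both sides have the same dimensions, so the equation is dimensionally consistent.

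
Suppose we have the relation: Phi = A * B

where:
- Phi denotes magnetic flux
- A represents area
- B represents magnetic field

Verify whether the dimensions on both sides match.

Yes

Phi (magnetic flux) has dimensions [I^-1 L^2 M T^-2].
A (area) has dimensions [L^2].
B (magnetic field) has dimensions [I^-1 M T^-2].

Left side: [I^-1 L^2 M T^-2]
Right side: [I^-1 L^2 M T^-2]

Both sides have the same dimensions, so the equation is dimensionally consistent.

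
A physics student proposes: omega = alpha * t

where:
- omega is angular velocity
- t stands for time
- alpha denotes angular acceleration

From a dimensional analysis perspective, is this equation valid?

Yes

omega (angular velocity) has dimensions [T^-1].
t (time) has dimensions [T].
alpha (angular acceleration) has dimensions [T^-2].

Left side: [T^-1]
Right side: [T^-1]

Both sides have the same dimensions, so the equation is dimensionally consistent.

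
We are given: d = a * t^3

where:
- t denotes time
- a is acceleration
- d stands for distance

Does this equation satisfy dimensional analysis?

No

t (time) has dimensions [T].
a (acceleration) has dimensions [L T^-2].
d (distance) has dimensions [L].

Left side: [L]
Right side: [L T]

The two sides have different dimensions, so the equation is NOT dimensionally consistent.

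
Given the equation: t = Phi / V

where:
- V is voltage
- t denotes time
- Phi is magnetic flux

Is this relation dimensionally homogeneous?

Yes

V (voltage) has dimensions [I^-1 L^2 M T^-3].
t (time) has dimensions [T].
Phi (magnetic flux) has dimensions [I^-1 L^2 M T^-2].

Left side: [T]
Right side: [T]

Both sides have the same dimensions, so the equation is dimensionally consistent.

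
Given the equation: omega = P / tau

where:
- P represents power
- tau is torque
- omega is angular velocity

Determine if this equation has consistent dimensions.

Yes

P (power) has dimensions [L^2 M T^-3].
tau (torque) has dimensions [L^2 M T^-2].
omega (angular velocity) has dimensions [T^-1].

Left side: [T^-1]
Right side: [T^-1]

Both sides have the same dimensions, so the equation is dimensionally consistent.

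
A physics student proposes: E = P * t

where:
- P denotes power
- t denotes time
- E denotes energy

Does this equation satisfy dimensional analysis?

Yes

P (power) has dimensions [L^2 M T^-3].
t (time) has dimensions [T].
E (energy) has dimensions [L^2 M T^-2].

Left side: [L^2 M T^-2]
Right side: [L^2 M T^-2]

Both sides have the same dimensions, so the equation is dimensionally consistent.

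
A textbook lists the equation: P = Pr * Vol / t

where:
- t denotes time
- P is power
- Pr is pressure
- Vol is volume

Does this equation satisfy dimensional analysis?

Yes

t (time) has dimensions [T].
P (power) has dimensions [L^2 M T^-3].
Pr (pressure) has dimensions [L^-1 M T^-2].
Vol (volume) has dimensions [L^3].

Left side: [L^2 M T^-3]
Right side: [L^2 M T^-3]

Both sides have the same dimensions, so the equation is dimensionally consistent.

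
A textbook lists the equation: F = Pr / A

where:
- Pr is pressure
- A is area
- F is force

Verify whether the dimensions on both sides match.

No

Pr (pressure) has dimensions [L^-1 M T^-2].
A (area) has dimensions [L^2].
F (force) has dimensions [L M T^-2].

Left side: [L M T^-2]
Right side: [L^-3 M T^-2]

The two sides have different dimensions, so the equation is NOT dimensionally consistent.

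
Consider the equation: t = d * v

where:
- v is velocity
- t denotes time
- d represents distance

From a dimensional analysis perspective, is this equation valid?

No

v (velocity) has dimensions [L T^-1].
t (time) has dimensions [T].
d (distance) has dimensions [L].

Left side: [T]
Right side: [L^2 T^-1]

The two sides have different dimensions, so the equation is NOT dimensionally consistent.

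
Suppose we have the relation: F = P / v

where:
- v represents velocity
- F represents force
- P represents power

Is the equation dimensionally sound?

Yes

v (velocity) has dimensions [L T^-1].
F (force) has dimensions [L M T^-2].
P (power) has dimensions [L^2 M T^-3].

Left side: [L M T^-2]
Right side: [L M T^-2]

Both sides have the same dimensions, so the equation is dimensionally consistent.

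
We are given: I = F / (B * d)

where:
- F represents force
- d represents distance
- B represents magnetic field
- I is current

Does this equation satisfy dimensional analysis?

Yes

F (force) has dimensions [L M T^-2].
d (distance) has dimensions [L].
B (magnetic field) has dimensions [I^-1 M T^-2].
I (current) has dimensions [I].

Left side: [I]
Right side: [I]

Both sides have the same dimensions, so the equation is dimensionally consistent.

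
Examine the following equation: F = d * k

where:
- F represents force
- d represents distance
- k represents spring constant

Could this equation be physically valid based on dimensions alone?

Yes

F (force) has dimensions [L M T^-2].
d (distance) has dimensions [L].
k (spring constant) has dimensions [M T^-2].

Left side: [L M T^-2]
Right side: [L M T^-2]

Both sides have the same dimensions, so the equation is dimensionally consistent.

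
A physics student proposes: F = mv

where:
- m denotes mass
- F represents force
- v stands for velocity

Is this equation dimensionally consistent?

No

m (mass) has dimensions [M].
F (force) has dimensions [L M T^-2].
v (velocity) has dimensions [L T^-1].

Left side: [L M T^-2]
Right side: [L M T^-1]

The two sides have different dimensions, so the equation is NOT dimensionally consistent.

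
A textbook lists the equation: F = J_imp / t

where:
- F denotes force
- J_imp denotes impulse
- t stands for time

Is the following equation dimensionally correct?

Yes

F (force) has dimensions [L M T^-2].
J_imp (impulse) has dimensions [L M T^-1].
t (time) has dimensions [T].

Left side: [L M T^-2]
Right side: [L M T^-2]

Both sides have the same dimensions, so the equation is dimensionally consistent.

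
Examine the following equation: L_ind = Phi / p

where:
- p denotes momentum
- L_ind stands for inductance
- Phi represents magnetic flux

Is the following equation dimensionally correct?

No

p (momentum) has dimensions [L M T^-1].
L_ind (inductance) has dimensions [I^-2 L^2 M T^-2].
Phi (magnetic flux) has dimensions [I^-1 L^2 M T^-2].

Left side: [I^-2 L^2 M T^-2]
Right side: [I^-1 L T^-1]

The two sides have different dimensions, so the equation is NOT dimensionally consistent.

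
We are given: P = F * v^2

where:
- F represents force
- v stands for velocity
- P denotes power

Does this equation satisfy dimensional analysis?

No

F (force) has dimensions [L M T^-2].
v (velocity) has dimensions [L T^-1].
P (power) has dimensions [L^2 M T^-3].

Left side: [L^2 M T^-3]
Right side: [L^3 M T^-4]

The two sides have different dimensions, so the equation is NOT dimensionally consistent.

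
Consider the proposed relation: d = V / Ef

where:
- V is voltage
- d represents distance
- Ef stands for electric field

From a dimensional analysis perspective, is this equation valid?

Yes

V (voltage) has dimensions [I^-1 L^2 M T^-3].
d (distance) has dimensions [L].
Ef (electric field) has dimensions [I^-1 L M T^-3].

Left side: [L]
Right side: [L]

Both sides have the same dimensions, so the equation is dimensionally consistent.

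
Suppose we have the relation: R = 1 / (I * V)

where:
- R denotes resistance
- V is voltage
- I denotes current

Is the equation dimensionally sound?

No

R (resistance) has dimensions [I^-2 L^2 M T^-3].
V (voltage) has dimensions [I^-1 L^2 M T^-3].
I (current) has dimensions [I].

Left side: [I^-2 L^2 M T^-3]
Right side: [L^-2 M^-1 T^3]

The two sides have different dimensions, so the equation is NOT dimensionally consistent.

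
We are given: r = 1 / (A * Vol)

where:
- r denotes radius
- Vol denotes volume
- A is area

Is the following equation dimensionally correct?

No

r (radius) has dimensions [L].
Vol (volume) has dimensions [L^3].
A (area) has dimensions [L^2].

Left side: [L]
Right side: [L^-5]

The two sides have different dimensions, so the equation is NOT dimensionally consistent.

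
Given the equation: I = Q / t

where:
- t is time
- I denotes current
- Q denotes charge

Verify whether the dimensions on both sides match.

Yes

t (time) has dimensions [T].
I (current) has dimensions [I].
Q (charge) has dimensions [I T].

Left side: [I]
Right side: [I]

Both sides have the same dimensions, so the equation is dimensionally consistent.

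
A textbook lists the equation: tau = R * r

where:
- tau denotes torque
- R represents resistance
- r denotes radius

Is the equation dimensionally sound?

No

tau (torque) has dimensions [L^2 M T^-2].
R (resistance) has dimensions [I^-2 L^2 M T^-3].
r (radius) has dimensions [L].

Left side: [L^2 M T^-2]
Right side: [I^-2 L^3 M T^-3]

The two sides have different dimensions, so the equation is NOT dimensionally consistent.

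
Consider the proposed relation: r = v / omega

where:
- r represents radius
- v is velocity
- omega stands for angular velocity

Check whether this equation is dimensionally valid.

Yes

r (radius) has dimensions [L].
v (velocity) has dimensions [L T^-1].
omega (angular velocity) has dimensions [T^-1].

Left side: [L]
Right side: [L]

Both sides have the same dimensions, so the equation is dimensionally consistent.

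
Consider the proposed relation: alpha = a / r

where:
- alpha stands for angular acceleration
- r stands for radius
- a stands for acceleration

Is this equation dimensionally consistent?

Yes

alpha (angular acceleration) has dimensions [T^-2].
r (radius) has dimensions [L].
a (acceleration) has dimensions [L T^-2].

Left side: [T^-2]
Right side: [T^-2]

Both sides have the same dimensions, so the equation is dimensionally consistent.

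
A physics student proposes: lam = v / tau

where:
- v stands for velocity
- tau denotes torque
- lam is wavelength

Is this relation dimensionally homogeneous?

No

v (velocity) has dimensions [L T^-1].
tau (torque) has dimensions [L^2 M T^-2].
lam (wavelength) has dimensions [L].

Left side: [L]
Right side: [L^-1 M^-1 T]

The two sides have different dimensions, so the equation is NOT dimensionally consistent.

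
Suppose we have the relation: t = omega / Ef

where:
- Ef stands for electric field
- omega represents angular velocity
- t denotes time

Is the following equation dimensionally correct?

No

Ef (electric field) has dimensions [I^-1 L M T^-3].
omega (angular velocity) has dimensions [T^-1].
t (time) has dimensions [T].

Left side: [T]
Right side: [I L^-1 M^-1 T^2]

The two sides have different dimensions, so the equation is NOT dimensionally consistent.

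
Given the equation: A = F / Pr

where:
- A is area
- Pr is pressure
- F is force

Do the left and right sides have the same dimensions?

Yes

A (area) has dimensions [L^2].
Pr (pressure) has dimensions [L^-1 M T^-2].
F (force) has dimensions [L M T^-2].

Left side: [L^2]
Right side: [L^2]

Both sides have the same dimensions, so the equation is dimensionally consistent.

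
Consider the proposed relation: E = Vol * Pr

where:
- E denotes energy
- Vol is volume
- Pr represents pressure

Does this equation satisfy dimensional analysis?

Yes

E (energy) has dimensions [L^2 M T^-2].
Vol (volume) has dimensions [L^3].
Pr (pressure) has dimensions [L^-1 M T^-2].

Left side: [L^2 M T^-2]
Right side: [L^2 M T^-2]

Both sides have the same dimensions, so the equation is dimensionally consistent.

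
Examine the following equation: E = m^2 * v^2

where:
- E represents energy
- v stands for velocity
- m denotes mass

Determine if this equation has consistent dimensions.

No

E (energy) has dimensions [L^2 M T^-2].
v (velocity) has dimensions [L T^-1].
m (mass) has dimensions [M].

Left side: [L^2 M T^-2]
Right side: [L^2 M^2 T^-2]

The two sides have different dimensions, so the equation is NOT dimensionally consistent.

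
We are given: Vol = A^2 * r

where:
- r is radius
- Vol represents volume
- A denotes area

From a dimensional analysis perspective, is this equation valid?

No

r (radius) has dimensions [L].
Vol (volume) has dimensions [L^3].
A (area) has dimensions [L^2].

Left side: [L^3]
Right side: [L^5]

The two sides have different dimensions, so the equation is NOT dimensionally consistent.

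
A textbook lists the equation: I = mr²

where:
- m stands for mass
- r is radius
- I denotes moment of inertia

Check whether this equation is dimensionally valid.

Yes

m (mass) has dimensions [M].
r (radius) has dimensions [L].
I (moment of inertia) has dimensions [L^2 M].

Left side: [L^2 M]
Right side: [L^2 M]

Both sides have the same dimensions, so the equation is dimensionally consistent.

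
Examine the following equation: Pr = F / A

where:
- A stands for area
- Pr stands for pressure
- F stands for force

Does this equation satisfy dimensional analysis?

Yes

A (area) has dimensions [L^2].
Pr (pressure) has dimensions [L^-1 M T^-2].
F (force) has dimensions [L M T^-2].

Left side: [L^-1 M T^-2]
Right side: [L^-1 M T^-2]

Both sides have the same dimensions, so the equation is dimensionally consistent.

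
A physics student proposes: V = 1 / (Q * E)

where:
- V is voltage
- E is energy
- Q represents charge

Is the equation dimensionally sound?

No

V (voltage) has dimensions [I^-1 L^2 M T^-3].
E (energy) has dimensions [L^2 M T^-2].
Q (charge) has dimensions [I T].

Left side: [I^-1 L^2 M T^-3]
Right side: [I^-1 L^-2 M^-1 T]

The two sides have different dimensions, so the equation is NOT dimensionally consistent.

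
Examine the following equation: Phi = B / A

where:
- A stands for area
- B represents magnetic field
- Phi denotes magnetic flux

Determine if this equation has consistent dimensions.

No

A (area) has dimensions [L^2].
B (magnetic field) has dimensions [I^-1 M T^-2].
Phi (magnetic flux) has dimensions [I^-1 L^2 M T^-2].

Left side: [I^-1 L^2 M T^-2]
Right side: [I^-1 L^-2 M T^-2]

The two sides have different dimensions, so the equation is NOT dimensionally consistent.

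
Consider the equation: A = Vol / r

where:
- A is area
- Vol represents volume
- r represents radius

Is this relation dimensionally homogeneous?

Yes

A (area) has dimensions [L^2].
Vol (volume) has dimensions [L^3].
r (radius) has dimensions [L].

Left side: [L^2]
Right side: [L^2]

Both sides have the same dimensions, so the equation is dimensionally consistent.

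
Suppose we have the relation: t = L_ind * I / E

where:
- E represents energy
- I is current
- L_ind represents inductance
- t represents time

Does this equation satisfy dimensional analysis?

No

E (energy) has dimensions [L^2 M T^-2].
I (current) has dimensions [I].
L_ind (inductance) has dimensions [I^-2 L^2 M T^-2].
t (time) has dimensions [T].

Left side: [T]
Right side: [I^-1]

The two sides have different dimensions, so the equation is NOT dimensionally consistent.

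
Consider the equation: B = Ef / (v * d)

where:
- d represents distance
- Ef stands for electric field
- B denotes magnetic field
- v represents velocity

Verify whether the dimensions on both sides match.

No

d (distance) has dimensions [L].
Ef (electric field) has dimensions [I^-1 L M T^-3].
B (magnetic field) has dimensions [I^-1 M T^-2].
v (velocity) has dimensions [L T^-1].

Left side: [I^-1 M T^-2]
Right side: [I^-1 L^-1 M T^-2]

The two sides have different dimensions, so the equation is NOT dimensionally consistent.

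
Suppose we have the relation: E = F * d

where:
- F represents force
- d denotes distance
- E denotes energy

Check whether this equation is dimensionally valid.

Yes

F (force) has dimensions [L M T^-2].
d (distance) has dimensions [L].
E (energy) has dimensions [L^2 M T^-2].

Left side: [L^2 M T^-2]
Right side: [L^2 M T^-2]

Both sides have the same dimensions, so the equation is dimensionally consistent.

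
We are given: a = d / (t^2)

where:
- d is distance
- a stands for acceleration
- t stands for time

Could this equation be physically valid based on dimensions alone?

Yes

d (distance) has dimensions [L].
a (acceleration) has dimensions [L T^-2].
t (time) has dimensions [T].

Left side: [L T^-2]
Right side: [L T^-2]

Both sides have the same dimensions, so the equation is dimensionally consistent.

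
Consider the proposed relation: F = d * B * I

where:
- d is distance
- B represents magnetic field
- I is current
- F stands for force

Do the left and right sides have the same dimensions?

Yes

d (distance) has dimensions [L].
B (magnetic field) has dimensions [I^-1 M T^-2].
I (current) has dimensions [I].
F (force) has dimensions [L M T^-2].

Left side: [L M T^-2]
Right side: [L M T^-2]

Both sides have the same dimensions, so the equation is dimensionally consistent.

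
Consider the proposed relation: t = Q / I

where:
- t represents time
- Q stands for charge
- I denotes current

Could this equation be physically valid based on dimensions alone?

Yes

t (time) has dimensions [T].
Q (charge) has dimensions [I T].
I (current) has dimensions [I].

Left side: [T]
Right side: [T]

Both sides have the same dimensions, so the equation is dimensionally consistent.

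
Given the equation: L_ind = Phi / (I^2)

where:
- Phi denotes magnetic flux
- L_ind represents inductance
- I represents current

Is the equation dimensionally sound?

No

Phi (magnetic flux) has dimensions [I^-1 L^2 M T^-2].
L_ind (inductance) has dimensions [I^-2 L^2 M T^-2].
I (current) has dimensions [I].

Left side: [I^-2 L^2 M T^-2]
Right side: [I^-3 L^2 M T^-2]

The two sides have different dimensions, so the equation is NOT dimensionally consistent.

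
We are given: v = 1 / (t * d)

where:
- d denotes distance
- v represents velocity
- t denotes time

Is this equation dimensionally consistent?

No

d (distance) has dimensions [L].
v (velocity) has dimensions [L T^-1].
t (time) has dimensions [T].

Left side: [L T^-1]
Right side: [L^-1 T^-1]

The two sides have different dimensions, so the equation is NOT dimensionally consistent.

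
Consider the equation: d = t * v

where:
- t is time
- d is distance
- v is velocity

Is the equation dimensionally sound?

Yes

t (time) has dimensions [T].
d (distance) has dimensions [L].
v (velocity) has dimensions [L T^-1].

Left side: [L]
Right side: [L]

Both sides have the same dimensions, so the equation is dimensionally consistent.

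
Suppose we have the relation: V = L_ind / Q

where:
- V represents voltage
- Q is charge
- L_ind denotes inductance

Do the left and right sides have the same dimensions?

No

V (voltage) has dimensions [I^-1 L^2 M T^-3].
Q (charge) has dimensions [I T].
L_ind (inductance) has dimensions [I^-2 L^2 M T^-2].

Left side: [I^-1 L^2 M T^-3]
Right side: [I^-3 L^2 M T^-3]

The two sides have different dimensions, so the equation is NOT dimensionally consistent.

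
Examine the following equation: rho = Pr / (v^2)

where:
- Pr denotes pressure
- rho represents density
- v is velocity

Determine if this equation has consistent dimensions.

Yes

Pr (pressure) has dimensions [L^-1 M T^-2].
rho (density) has dimensions [L^-3 M].
v (velocity) has dimensions [L T^-1].

Left side: [L^-3 M]
Right side: [L^-3 M]

Both sides have the same dimensions, so the equation is dimensionally consistent.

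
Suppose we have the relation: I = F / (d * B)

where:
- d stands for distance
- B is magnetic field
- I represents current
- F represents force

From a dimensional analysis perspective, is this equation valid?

Yes

d (distance) has dimensions [L].
B (magnetic field) has dimensions [I^-1 M T^-2].
I (current) has dimensions [I].
F (force) has dimensions [L M T^-2].

Left side: [I]
Right side: [I]

Both sides have the same dimensions, so the equation is dimensionally consistent.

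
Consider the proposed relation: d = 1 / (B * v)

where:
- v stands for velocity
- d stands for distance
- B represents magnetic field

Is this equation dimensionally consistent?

No

v (velocity) has dimensions [L T^-1].
d (distance) has dimensions [L].
B (magnetic field) has dimensions [I^-1 M T^-2].

Left side: [L]
Right side: [I L^-1 M^-1 T^3]

The two sides have different dimensions, so the equation is NOT dimensionally consistent.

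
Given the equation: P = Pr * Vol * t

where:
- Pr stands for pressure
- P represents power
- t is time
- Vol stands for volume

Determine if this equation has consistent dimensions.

No

Pr (pressure) has dimensions [L^-1 M T^-2].
P (power) has dimensions [L^2 M T^-3].
t (time) has dimensions [T].
Vol (volume) has dimensions [L^3].

Left side: [L^2 M T^-3]
Right side: [L^2 M T^-1]

The two sides have different dimensions, so the equation is NOT dimensionally consistent.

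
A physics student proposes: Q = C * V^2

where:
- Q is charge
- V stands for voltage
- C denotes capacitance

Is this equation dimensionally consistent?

No

Q (charge) has dimensions [I T].
V (voltage) has dimensions [I^-1 L^2 M T^-3].
C (capacitance) has dimensions [I^2 L^-2 M^-1 T^4].

Left side: [I T]
Right side: [L^2 M T^-2]

The two sides have different dimensions, so the equation is NOT dimensionally consistent.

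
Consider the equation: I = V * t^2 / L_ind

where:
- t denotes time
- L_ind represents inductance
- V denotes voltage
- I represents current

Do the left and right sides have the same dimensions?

No

t (time) has dimensions [T].
L_ind (inductance) has dimensions [I^-2 L^2 M T^-2].
V (voltage) has dimensions [I^-1 L^2 M T^-3].
I (current) has dimensions [I].

Left side: [I]
Right side: [I T]

The two sides have different dimensions, so the equation is NOT dimensionally consistent.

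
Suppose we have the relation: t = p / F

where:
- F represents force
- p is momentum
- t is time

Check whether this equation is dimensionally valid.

Yes

F (force) has dimensions [L M T^-2].
p (momentum) has dimensions [L M T^-1].
t (time) has dimensions [T].

Left side: [T]
Right side: [T]

Both sides have the same dimensions, so the equation is dimensionally consistent.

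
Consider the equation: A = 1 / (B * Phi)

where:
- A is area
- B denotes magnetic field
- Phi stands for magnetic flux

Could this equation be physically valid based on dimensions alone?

No

A (area) has dimensions [L^2].
B (magnetic field) has dimensions [I^-1 M T^-2].
Phi (magnetic flux) has dimensions [I^-1 L^2 M T^-2].

Left side: [L^2]
Right side: [I^2 L^-2 M^-2 T^4]

The two sides have different dimensions, so the equation is NOT dimensionally consistent.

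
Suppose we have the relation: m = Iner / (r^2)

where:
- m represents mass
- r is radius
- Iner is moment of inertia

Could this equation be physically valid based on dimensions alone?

Yes

m (mass) has dimensions [M].
r (radius) has dimensions [L].
Iner (moment of inertia) has dimensions [L^2 M].

Left side: [M]
Right side: [M]

Both sides have the same dimensions, so the equation is dimensionally consistent.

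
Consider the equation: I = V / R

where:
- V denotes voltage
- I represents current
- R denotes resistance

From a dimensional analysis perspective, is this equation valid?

Yes

V (voltage) has dimensions [I^-1 L^2 M T^-3].
I (current) has dimensions [I].
R (resistance) has dimensions [I^-2 L^2 M T^-3].

Left side: [I]
Right side: [I]

Both sides have the same dimensions, so the equation is dimensionally consistent.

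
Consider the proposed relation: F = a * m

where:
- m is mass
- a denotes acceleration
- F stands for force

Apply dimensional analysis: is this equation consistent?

Yes

m (mass) has dimensions [M].
a (acceleration) has dimensions [L T^-2].
F (force) has dimensions [L M T^-2].

Left side: [L M T^-2]
Right side: [L M T^-2]

Both sides have the same dimensions, so the equation is dimensionally consistent.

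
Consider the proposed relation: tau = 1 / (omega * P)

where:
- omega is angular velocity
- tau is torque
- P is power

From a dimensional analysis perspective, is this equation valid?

No

omega (angular velocity) has dimensions [T^-1].
tau (torque) has dimensions [L^2 M T^-2].
P (power) has dimensions [L^2 M T^-3].

Left side: [L^2 M T^-2]
Right side: [L^-2 M^-1 T^4]

The two sides have different dimensions, so the equation is NOT dimensionally consistent.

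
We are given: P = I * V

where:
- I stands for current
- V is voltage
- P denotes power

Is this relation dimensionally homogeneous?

Yes

I (current) has dimensions [I].
V (voltage) has dimensions [I^-1 L^2 M T^-3].
P (power) has dimensions [L^2 M T^-3].

Left side: [L^2 M T^-3]
Right side: [L^2 M T^-3]

Both sides have the same dimensions, so the equation is dimensionally consistent.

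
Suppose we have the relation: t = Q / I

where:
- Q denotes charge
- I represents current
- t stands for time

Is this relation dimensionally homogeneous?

Yes

Q (charge) has dimensions [I T].
I (current) has dimensions [I].
t (time) has dimensions [T].

Left side: [T]
Right side: [T]

Both sides have the same dimensions, so the equation is dimensionally consistent.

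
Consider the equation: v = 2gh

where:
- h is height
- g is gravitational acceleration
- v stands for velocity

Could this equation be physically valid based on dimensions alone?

No

h (height) has dimensions [L].
g (gravitational acceleration) has dimensions [L T^-2].
v (velocity) has dimensions [L T^-1].

Left side: [L T^-1]
Right side: [L^2 T^-2]

The two sides have different dimensions, so the equation is NOT dimensionally consistent.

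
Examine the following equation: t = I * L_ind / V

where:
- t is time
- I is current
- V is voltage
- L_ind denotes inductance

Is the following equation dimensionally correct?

Yes

t (time) has dimensions [T].
I (current) has dimensions [I].
V (voltage) has dimensions [I^-1 L^2 M T^-3].
L_ind (inductance) has dimensions [I^-2 L^2 M T^-2].

Left side: [T]
Right side: [T]

Both sides have the same dimensions, so the equation is dimensionally consistent.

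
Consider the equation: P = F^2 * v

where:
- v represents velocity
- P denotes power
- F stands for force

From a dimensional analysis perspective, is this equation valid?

No

v (velocity) has dimensions [L T^-1].
P (power) has dimensions [L^2 M T^-3].
F (force) has dimensions [L M T^-2].

Left side: [L^2 M T^-3]
Right side: [L^3 M^2 T^-5]

The two sides have different dimensions, so the equation is NOT dimensionally consistent.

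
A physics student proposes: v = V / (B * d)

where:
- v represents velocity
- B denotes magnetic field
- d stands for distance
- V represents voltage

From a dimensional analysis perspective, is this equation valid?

Yes

v (velocity) has dimensions [L T^-1].
B (magnetic field) has dimensions [I^-1 M T^-2].
d (distance) has dimensions [L].
V (voltage) has dimensions [I^-1 L^2 M T^-3].

Left side: [L T^-1]
Right side: [L T^-1]

Both sides have the same dimensions, so the equation is dimensionally consistent.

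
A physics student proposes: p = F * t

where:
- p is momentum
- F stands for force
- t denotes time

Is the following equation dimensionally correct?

Yes

p (momentum) has dimensions [L M T^-1].
F (force) has dimensions [L M T^-2].
t (time) has dimensions [T].

Left side: [L M T^-1]
Right side: [L M T^-1]

Both sides have the same dimensions, so the equation is dimensionally consistent.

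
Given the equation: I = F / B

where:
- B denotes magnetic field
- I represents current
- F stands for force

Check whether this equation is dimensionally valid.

No

B (magnetic field) has dimensions [I^-1 M T^-2].
I (current) has dimensions [I].
F (force) has dimensions [L M T^-2].

Left side: [I]
Right side: [I L]

The two sides have different dimensions, so the equation is NOT dimensionally consistent.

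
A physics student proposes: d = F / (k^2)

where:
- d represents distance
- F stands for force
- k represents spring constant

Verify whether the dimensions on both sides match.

No

d (distance) has dimensions [L].
F (force) has dimensions [L M T^-2].
k (spring constant) has dimensions [M T^-2].

Left side: [L]
Right side: [L M^-1 T^2]

The two sides have different dimensions, so the equation is NOT dimensionally consistent.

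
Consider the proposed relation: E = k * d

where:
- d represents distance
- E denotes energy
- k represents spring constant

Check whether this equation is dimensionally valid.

No

d (distance) has dimensions [L].
E (energy) has dimensions [L^2 M T^-2].
k (spring constant) has dimensions [M T^-2].

Left side: [L^2 M T^-2]
Right side: [L M T^-2]

The two sides have different dimensions, so the equation is NOT dimensionally consistent.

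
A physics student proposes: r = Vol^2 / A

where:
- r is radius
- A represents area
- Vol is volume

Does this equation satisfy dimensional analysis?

No

r (radius) has dimensions [L].
A (area) has dimensions [L^2].
Vol (volume) has dimensions [L^3].

Left side: [L]
Right side: [L^4]

The two sides have different dimensions, so the equation is NOT dimensionally consistent.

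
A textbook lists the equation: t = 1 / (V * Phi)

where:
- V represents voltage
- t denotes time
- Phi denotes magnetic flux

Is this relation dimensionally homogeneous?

No

V (voltage) has dimensions [I^-1 L^2 M T^-3].
t (time) has dimensions [T].
Phi (magnetic flux) has dimensions [I^-1 L^2 M T^-2].

Left side: [T]
Right side: [I^2 L^-4 M^-2 T^5]

The two sides have different dimensions, so the equation is NOT dimensionally consistent.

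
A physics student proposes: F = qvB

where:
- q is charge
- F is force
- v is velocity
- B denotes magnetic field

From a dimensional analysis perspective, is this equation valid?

Yes

q (charge) has dimensions [I T].
F (force) has dimensions [L M T^-2].
v (velocity) has dimensions [L T^-1].
B (magnetic field) has dimensions [I^-1 M T^-2].

Left side: [L M T^-2]
Right side: [L M T^-2]

Both sides have the same dimensions, so the equation is dimensionally consistent.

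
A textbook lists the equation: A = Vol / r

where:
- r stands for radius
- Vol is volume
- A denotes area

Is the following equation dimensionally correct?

Yes

r (radius) has dimensions [L].
Vol (volume) has dimensions [L^3].
A (area) has dimensions [L^2].

Left side: [L^2]
Right side: [L^2]

Both sides have the same dimensions, so the equation is dimensionally consistent.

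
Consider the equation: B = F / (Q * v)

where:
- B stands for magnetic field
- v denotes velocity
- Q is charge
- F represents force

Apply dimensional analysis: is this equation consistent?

Yes

B (magnetic field) has dimensions [I^-1 M T^-2].
v (velocity) has dimensions [L T^-1].
Q (charge) has dimensions [I T].
F (force) has dimensions [L M T^-2].

Left side: [I^-1 M T^-2]
Right side: [I^-1 M T^-2]

Both sides have the same dimensions, so the equation is dimensionally consistent.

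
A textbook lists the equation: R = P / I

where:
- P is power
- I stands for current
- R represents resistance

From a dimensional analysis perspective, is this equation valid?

No

P (power) has dimensions [L^2 M T^-3].
I (current) has dimensions [I].
R (resistance) has dimensions [I^-2 L^2 M T^-3].

Left side: [I^-2 L^2 M T^-3]
Right side: [I^-1 L^2 M T^-3]

The two sides have different dimensions, so the equation is NOT dimensionally consistent.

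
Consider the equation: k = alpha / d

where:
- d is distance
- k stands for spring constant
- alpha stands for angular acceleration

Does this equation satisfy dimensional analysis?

No

d (distance) has dimensions [L].
k (spring constant) has dimensions [M T^-2].
alpha (angular acceleration) has dimensions [T^-2].

Left side: [M T^-2]
Right side: [L^-1 T^-2]

The two sides have different dimensions, so the equation is NOT dimensionally consistent.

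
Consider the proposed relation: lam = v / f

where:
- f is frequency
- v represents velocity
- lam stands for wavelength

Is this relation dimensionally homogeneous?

Yes

f (frequency) has dimensions [T^-1].
v (velocity) has dimensions [L T^-1].
lam (wavelength) has dimensions [L].

Left side: [L]
Right side: [L]

Both sides have the same dimensions, so the equation is dimensionally consistent.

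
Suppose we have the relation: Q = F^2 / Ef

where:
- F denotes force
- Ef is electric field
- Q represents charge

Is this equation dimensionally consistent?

No

F (force) has dimensions [L M T^-2].
Ef (electric field) has dimensions [I^-1 L M T^-3].
Q (charge) has dimensions [I T].

Left side: [I T]
Right side: [I L M T^-1]

The two sides have different dimensions, so the equation is NOT dimensionally consistent.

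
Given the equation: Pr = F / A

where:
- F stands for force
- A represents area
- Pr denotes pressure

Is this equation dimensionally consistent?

Yes

F (force) has dimensions [L M T^-2].
A (area) has dimensions [L^2].
Pr (pressure) has dimensions [L^-1 M T^-2].

Left side: [L^-1 M T^-2]
Right side: [L^-1 M T^-2]

Both sides have the same dimensions, so the equation is dimensionally consistent.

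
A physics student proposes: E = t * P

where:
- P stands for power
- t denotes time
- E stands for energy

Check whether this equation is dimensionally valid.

Yes

P (power) has dimensions [L^2 M T^-3].
t (time) has dimensions [T].
E (energy) has dimensions [L^2 M T^-2].

Left side: [L^2 M T^-2]
Right side: [L^2 M T^-2]

Both sides have the same dimensions, so the equation is dimensionally consistent.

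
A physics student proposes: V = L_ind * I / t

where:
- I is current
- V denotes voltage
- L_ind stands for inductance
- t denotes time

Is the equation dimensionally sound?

Yes

I (current) has dimensions [I].
V (voltage) has dimensions [I^-1 L^2 M T^-3].
L_ind (inductance) has dimensions [I^-2 L^2 M T^-2].
t (time) has dimensions [T].

Left side: [I^-1 L^2 M T^-3]
Right side: [I^-1 L^2 M T^-3]

Both sides have the same dimensions, so the equation is dimensionally consistent.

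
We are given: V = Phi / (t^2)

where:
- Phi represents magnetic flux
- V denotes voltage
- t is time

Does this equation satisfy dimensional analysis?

No

Phi (magnetic flux) has dimensions [I^-1 L^2 M T^-2].
V (voltage) has dimensions [I^-1 L^2 M T^-3].
t (time) has dimensions [T].

Left side: [I^-1 L^2 M T^-3]
Right side: [I^-1 L^2 M T^-4]

The two sides have different dimensions, so the equation is NOT dimensionally consistent.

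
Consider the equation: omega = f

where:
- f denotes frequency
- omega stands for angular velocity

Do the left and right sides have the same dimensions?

Yes

f (frequency) has dimensions [T^-1].
omega (angular velocity) has dimensions [T^-1].

Left side: [T^-1]
Right side: [T^-1]

Both sides have the same dimensions, so the equation is dimensionally consistent.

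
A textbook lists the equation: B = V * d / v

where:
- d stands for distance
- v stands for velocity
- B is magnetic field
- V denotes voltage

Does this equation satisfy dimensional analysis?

No

d (distance) has dimensions [L].
v (velocity) has dimensions [L T^-1].
B (magnetic field) has dimensions [I^-1 M T^-2].
V (voltage) has dimensions [I^-1 L^2 M T^-3].

Left side: [I^-1 M T^-2]
Right side: [I^-1 L^2 M T^-2]

The two sides have different dimensions, so the equation is NOT dimensionally consistent.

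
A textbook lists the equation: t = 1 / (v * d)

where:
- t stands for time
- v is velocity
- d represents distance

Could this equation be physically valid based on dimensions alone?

No

t (time) has dimensions [T].
v (velocity) has dimensions [L T^-1].
d (distance) has dimensions [L].

Left side: [T]
Right side: [L^-2 T]

The two sides have different dimensions, so the equation is NOT dimensionally consistent.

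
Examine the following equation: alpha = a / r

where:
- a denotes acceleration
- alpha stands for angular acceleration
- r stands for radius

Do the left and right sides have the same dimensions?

Yes

a (acceleration) has dimensions [L T^-2].
alpha (angular acceleration) has dimensions [T^-2].
r (radius) has dimensions [L].

Left side: [T^-2]
Right side: [T^-2]

Both sides have the same dimensions, so the equation is dimensionally consistent.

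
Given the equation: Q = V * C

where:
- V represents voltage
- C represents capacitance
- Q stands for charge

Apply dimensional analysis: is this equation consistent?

Yes

V (voltage) has dimensions [I^-1 L^2 M T^-3].
C (capacitance) has dimensions [I^2 L^-2 M^-1 T^4].
Q (charge) has dimensions [I T].

Left side: [I T]
Right side: [I T]

Both sides have the same dimensions, so the equation is dimensionally consistent.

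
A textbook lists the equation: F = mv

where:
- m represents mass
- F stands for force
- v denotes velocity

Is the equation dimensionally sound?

No

m (mass) has dimensions [M].
F (force) has dimensions [L M T^-2].
v (velocity) has dimensions [L T^-1].

Left side: [L M T^-2]
Right side: [L M T^-1]

The two sides have different dimensions, so the equation is NOT dimensionally consistent.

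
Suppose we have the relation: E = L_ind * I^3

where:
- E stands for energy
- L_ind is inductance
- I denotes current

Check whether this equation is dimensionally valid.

No

E (energy) has dimensions [L^2 M T^-2].
L_ind (inductance) has dimensions [I^-2 L^2 M T^-2].
I (current) has dimensions [I].

Left side: [L^2 M T^-2]
Right side: [I L^2 M T^-2]

The two sides have different dimensions, so the equation is NOT dimensionally consistent.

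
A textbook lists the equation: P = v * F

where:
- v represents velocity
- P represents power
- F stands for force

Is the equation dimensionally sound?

Yes

v (velocity) has dimensions [L T^-1].
P (power) has dimensions [L^2 M T^-3].
F (force) has dimensions [L M T^-2].

Left side: [L^2 M T^-3]
Right side: [L^2 M T^-3]

Both sides have the same dimensions, so the equation is dimensionally consistent.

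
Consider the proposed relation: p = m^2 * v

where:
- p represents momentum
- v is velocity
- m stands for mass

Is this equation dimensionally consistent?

No

p (momentum) has dimensions [L M T^-1].
v (velocity) has dimensions [L T^-1].
m (mass) has dimensions [M].

Left side: [L M T^-1]
Right side: [L M^2 T^-1]

The two sides have different dimensions, so the equation is NOT dimensionally consistent.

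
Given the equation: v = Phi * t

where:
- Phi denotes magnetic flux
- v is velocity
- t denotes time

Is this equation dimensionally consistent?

No

Phi (magnetic flux) has dimensions [I^-1 L^2 M T^-2].
v (velocity) has dimensions [L T^-1].
t (time) has dimensions [T].

Left side: [L T^-1]
Right side: [I^-1 L^2 M T^-1]

The two sides have different dimensions, so the equation is NOT dimensionally consistent.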